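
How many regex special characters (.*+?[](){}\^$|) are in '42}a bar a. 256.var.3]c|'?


Regex special characters are: . * + ? [ ] ( ) { } \ ^ $ |
Scanning '42}a bar a. 256.var.3]c|':
  pos 2: '}' -> SPECIAL
  pos 10: '.' -> SPECIAL
  pos 15: '.' -> SPECIAL
  pos 19: '.' -> SPECIAL
  pos 21: ']' -> SPECIAL
  pos 23: '|' -> SPECIAL
Special chars found: ['}', '.', '.', '.', ']', '|']
Total: 6

6


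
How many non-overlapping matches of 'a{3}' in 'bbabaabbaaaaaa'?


Pattern 'a{3}' matches exactly 3 consecutive a's (greedy, non-overlapping).
String: 'bbabaabbaaaaaa'
Scanning for runs of a's:
  Run at pos 2: 'a' (length 1) -> 0 match(es)
  Run at pos 4: 'aa' (length 2) -> 0 match(es)
  Run at pos 8: 'aaaaaa' (length 6) -> 2 match(es)
Matches found: ['aaa', 'aaa']
Total: 2

2


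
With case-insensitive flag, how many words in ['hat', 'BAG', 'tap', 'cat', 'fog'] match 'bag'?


Case-insensitive matching: compare each word's lowercase form to 'bag'.
  'hat' -> lower='hat' -> no
  'BAG' -> lower='bag' -> MATCH
  'tap' -> lower='tap' -> no
  'cat' -> lower='cat' -> no
  'fog' -> lower='fog' -> no
Matches: ['BAG']
Count: 1

1


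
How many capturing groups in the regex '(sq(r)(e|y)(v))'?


To count capturing groups, count each '(' that starts a group.
Pattern: '(sq(r)(e|y)(v))'
Walking through the pattern:
  Position 0: '(' -> group #1
  Position 3: '(' -> group #2
  Position 6: '(' -> group #3
  Position 11: '(' -> group #4
Total capturing groups: 4

4


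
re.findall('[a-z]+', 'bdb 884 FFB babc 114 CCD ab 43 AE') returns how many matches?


Pattern '[a-z]+' finds one or more lowercase letters.
Text: 'bdb 884 FFB babc 114 CCD ab 43 AE'
Scanning for matches:
  Match 1: 'bdb'
  Match 2: 'babc'
  Match 3: 'ab'
Total matches: 3

3


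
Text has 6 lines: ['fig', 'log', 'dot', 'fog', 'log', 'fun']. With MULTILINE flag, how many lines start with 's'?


With MULTILINE flag, ^ matches the start of each line.
Lines: ['fig', 'log', 'dot', 'fog', 'log', 'fun']
Checking which lines start with 's':
  Line 1: 'fig' -> no
  Line 2: 'log' -> no
  Line 3: 'dot' -> no
  Line 4: 'fog' -> no
  Line 5: 'log' -> no
  Line 6: 'fun' -> no
Matching lines: []
Count: 0

0


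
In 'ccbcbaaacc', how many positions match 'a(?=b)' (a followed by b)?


Lookahead 'a(?=b)' matches 'a' only when followed by 'b'.
String: 'ccbcbaaacc'
Checking each position where char is 'a':
  pos 5: 'a' -> no (next='a')
  pos 6: 'a' -> no (next='a')
  pos 7: 'a' -> no (next='c')
Matching positions: []
Count: 0

0


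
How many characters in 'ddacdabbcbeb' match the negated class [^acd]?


Negated class [^acd] matches any char NOT in {a, c, d}
Scanning 'ddacdabbcbeb':
  pos 0: 'd' -> no (excluded)
  pos 1: 'd' -> no (excluded)
  pos 2: 'a' -> no (excluded)
  pos 3: 'c' -> no (excluded)
  pos 4: 'd' -> no (excluded)
  pos 5: 'a' -> no (excluded)
  pos 6: 'b' -> MATCH
  pos 7: 'b' -> MATCH
  pos 8: 'c' -> no (excluded)
  pos 9: 'b' -> MATCH
  pos 10: 'e' -> MATCH
  pos 11: 'b' -> MATCH
Total matches: 5

5


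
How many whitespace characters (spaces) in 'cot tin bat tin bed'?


\s matches whitespace characters (spaces, tabs, etc.).
Text: 'cot tin bat tin bed'
This text has 5 words separated by spaces.
Number of spaces = number of words - 1 = 5 - 1 = 4

4


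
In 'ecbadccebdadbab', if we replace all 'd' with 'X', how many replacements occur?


re.sub('d', 'X', text) replaces every occurrence of 'd' with 'X'.
Text: 'ecbadccebdadbab'
Scanning for 'd':
  pos 4: 'd' -> replacement #1
  pos 9: 'd' -> replacement #2
  pos 11: 'd' -> replacement #3
Total replacements: 3

3


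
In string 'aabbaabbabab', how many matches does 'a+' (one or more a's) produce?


Pattern 'a+' matches one or more consecutive a's.
String: 'aabbaabbabab'
Scanning for runs of a:
  Match 1: 'aa' (length 2)
  Match 2: 'aa' (length 2)
  Match 3: 'a' (length 1)
  Match 4: 'a' (length 1)
Total matches: 4

4


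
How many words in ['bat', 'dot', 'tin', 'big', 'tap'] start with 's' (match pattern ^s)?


Pattern ^s anchors to start of word. Check which words begin with 's':
  'bat' -> no
  'dot' -> no
  'tin' -> no
  'big' -> no
  'tap' -> no
Matching words: []
Count: 0

0


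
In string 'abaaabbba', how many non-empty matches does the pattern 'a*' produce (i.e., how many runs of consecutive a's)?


Pattern 'a*' matches zero or more a's. We want non-empty runs of consecutive a's.
String: 'abaaabbba'
Walking through the string to find runs of a's:
  Run 1: positions 0-0 -> 'a'
  Run 2: positions 2-4 -> 'aaa'
  Run 3: positions 8-8 -> 'a'
Non-empty runs found: ['a', 'aaa', 'a']
Count: 3

3


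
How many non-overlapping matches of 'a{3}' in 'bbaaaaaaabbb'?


Pattern 'a{3}' matches exactly 3 consecutive a's (greedy, non-overlapping).
String: 'bbaaaaaaabbb'
Scanning for runs of a's:
  Run at pos 2: 'aaaaaaa' (length 7) -> 2 match(es)
Matches found: ['aaa', 'aaa']
Total: 2

2


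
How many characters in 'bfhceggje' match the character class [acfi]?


Character class [acfi] matches any of: {a, c, f, i}
Scanning string 'bfhceggje' character by character:
  pos 0: 'b' -> no
  pos 1: 'f' -> MATCH
  pos 2: 'h' -> no
  pos 3: 'c' -> MATCH
  pos 4: 'e' -> no
  pos 5: 'g' -> no
  pos 6: 'g' -> no
  pos 7: 'j' -> no
  pos 8: 'e' -> no
Total matches: 2

2


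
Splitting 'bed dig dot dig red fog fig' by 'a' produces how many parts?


Splitting by 'a' breaks the string at each occurrence of the separator.
Text: 'bed dig dot dig red fog fig'
Parts after split:
  Part 1: 'bed dig dot dig red fog fig'
Total parts: 1

1


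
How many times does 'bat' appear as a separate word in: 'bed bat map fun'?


Scanning each word for exact match 'bat':
  Word 1: 'bed' -> no
  Word 2: 'bat' -> MATCH
  Word 3: 'map' -> no
  Word 4: 'fun' -> no
Total matches: 1

1


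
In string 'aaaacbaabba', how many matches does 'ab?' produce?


Pattern 'ab?' matches 'a' optionally followed by 'b'.
String: 'aaaacbaabba'
Scanning left to right for 'a' then checking next char:
  Match 1: 'a' (a not followed by b)
  Match 2: 'a' (a not followed by b)
  Match 3: 'a' (a not followed by b)
  Match 4: 'a' (a not followed by b)
  Match 5: 'a' (a not followed by b)
  Match 6: 'ab' (a followed by b)
  Match 7: 'a' (a not followed by b)
Total matches: 7

7


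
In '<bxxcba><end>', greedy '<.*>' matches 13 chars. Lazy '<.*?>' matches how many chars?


Greedy '<.*>' tries to match as MUCH as possible.
Lazy '<.*?>' tries to match as LITTLE as possible.

String: '<bxxcba><end>'
Greedy '<.*>' starts at first '<' and extends to the LAST '>': '<bxxcba><end>' (13 chars)
Lazy '<.*?>' starts at first '<' and stops at the FIRST '>': '<bxxcba>' (8 chars)

8


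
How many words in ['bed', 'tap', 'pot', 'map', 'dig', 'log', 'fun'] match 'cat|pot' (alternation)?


Alternation 'cat|pot' matches either 'cat' or 'pot'.
Checking each word:
  'bed' -> no
  'tap' -> no
  'pot' -> MATCH
  'map' -> no
  'dig' -> no
  'log' -> no
  'fun' -> no
Matches: ['pot']
Count: 1

1


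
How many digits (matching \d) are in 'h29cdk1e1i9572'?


\d matches any digit 0-9.
Scanning 'h29cdk1e1i9572':
  pos 1: '2' -> DIGIT
  pos 2: '9' -> DIGIT
  pos 6: '1' -> DIGIT
  pos 8: '1' -> DIGIT
  pos 10: '9' -> DIGIT
  pos 11: '5' -> DIGIT
  pos 12: '7' -> DIGIT
  pos 13: '2' -> DIGIT
Digits found: ['2', '9', '1', '1', '9', '5', '7', '2']
Total: 8

8


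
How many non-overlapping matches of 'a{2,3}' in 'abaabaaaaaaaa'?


Pattern 'a{2,3}' matches between 2 and 3 consecutive a's (greedy).
String: 'abaabaaaaaaaa'
Finding runs of a's and applying greedy matching:
  Run at pos 0: 'a' (length 1)
  Run at pos 2: 'aa' (length 2)
  Run at pos 5: 'aaaaaaaa' (length 8)
Matches: ['aa', 'aaa', 'aaa', 'aa']
Count: 4

4


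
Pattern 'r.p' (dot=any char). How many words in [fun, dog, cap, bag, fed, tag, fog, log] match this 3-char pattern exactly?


Pattern 'r.p' means: starts with 'r', any single char, ends with 'p'.
Checking each word (must be exactly 3 chars):
  'fun' (len=3): no
  'dog' (len=3): no
  'cap' (len=3): no
  'bag' (len=3): no
  'fed' (len=3): no
  'tag' (len=3): no
  'fog' (len=3): no
  'log' (len=3): no
Matching words: []
Total: 0

0


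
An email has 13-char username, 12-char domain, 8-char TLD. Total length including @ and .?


An email address has format: username@domain.tld
Username length: 13
'@' character: 1
Domain length: 12
'.' character: 1
TLD length: 8
Total = 13 + 1 + 12 + 1 + 8 = 35

35


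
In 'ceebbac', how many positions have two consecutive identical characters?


Looking for consecutive identical characters in 'ceebbac':
  pos 0-1: 'c' vs 'e' -> different
  pos 1-2: 'e' vs 'e' -> MATCH ('ee')
  pos 2-3: 'e' vs 'b' -> different
  pos 3-4: 'b' vs 'b' -> MATCH ('bb')
  pos 4-5: 'b' vs 'a' -> different
  pos 5-6: 'a' vs 'c' -> different
Consecutive identical pairs: ['ee', 'bb']
Count: 2

2


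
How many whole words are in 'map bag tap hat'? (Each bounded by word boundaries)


Word boundaries (\b) mark the start/end of each word.
Text: 'map bag tap hat'
Splitting by whitespace:
  Word 1: 'map'
  Word 2: 'bag'
  Word 3: 'tap'
  Word 4: 'hat'
Total whole words: 4

4


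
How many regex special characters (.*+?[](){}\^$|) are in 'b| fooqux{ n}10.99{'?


Regex special characters are: . * + ? [ ] ( ) { } \ ^ $ |
Scanning 'b| fooqux{ n}10.99{':
  pos 1: '|' -> SPECIAL
  pos 9: '{' -> SPECIAL
  pos 12: '}' -> SPECIAL
  pos 15: '.' -> SPECIAL
  pos 18: '{' -> SPECIAL
Special chars found: ['|', '{', '}', '.', '{']
Total: 5

5


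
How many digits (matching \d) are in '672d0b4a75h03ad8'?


\d matches any digit 0-9.
Scanning '672d0b4a75h03ad8':
  pos 0: '6' -> DIGIT
  pos 1: '7' -> DIGIT
  pos 2: '2' -> DIGIT
  pos 4: '0' -> DIGIT
  pos 6: '4' -> DIGIT
  pos 8: '7' -> DIGIT
  pos 9: '5' -> DIGIT
  pos 11: '0' -> DIGIT
  pos 12: '3' -> DIGIT
  pos 15: '8' -> DIGIT
Digits found: ['6', '7', '2', '0', '4', '7', '5', '0', '3', '8']
Total: 10

10


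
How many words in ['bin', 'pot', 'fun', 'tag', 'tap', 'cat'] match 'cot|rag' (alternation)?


Alternation 'cot|rag' matches either 'cot' or 'rag'.
Checking each word:
  'bin' -> no
  'pot' -> no
  'fun' -> no
  'tag' -> no
  'tap' -> no
  'cat' -> no
Matches: []
Count: 0

0


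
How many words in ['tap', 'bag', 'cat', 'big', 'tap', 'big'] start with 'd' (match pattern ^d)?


Pattern ^d anchors to start of word. Check which words begin with 'd':
  'tap' -> no
  'bag' -> no
  'cat' -> no
  'big' -> no
  'tap' -> no
  'big' -> no
Matching words: []
Count: 0

0


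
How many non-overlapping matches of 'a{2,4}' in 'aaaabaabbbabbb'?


Pattern 'a{2,4}' matches between 2 and 4 consecutive a's (greedy).
String: 'aaaabaabbbabbb'
Finding runs of a's and applying greedy matching:
  Run at pos 0: 'aaaa' (length 4)
  Run at pos 5: 'aa' (length 2)
  Run at pos 10: 'a' (length 1)
Matches: ['aaaa', 'aa']
Count: 2

2


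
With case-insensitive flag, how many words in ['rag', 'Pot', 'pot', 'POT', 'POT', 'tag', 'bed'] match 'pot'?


Case-insensitive matching: compare each word's lowercase form to 'pot'.
  'rag' -> lower='rag' -> no
  'Pot' -> lower='pot' -> MATCH
  'pot' -> lower='pot' -> MATCH
  'POT' -> lower='pot' -> MATCH
  'POT' -> lower='pot' -> MATCH
  'tag' -> lower='tag' -> no
  'bed' -> lower='bed' -> no
Matches: ['Pot', 'pot', 'POT', 'POT']
Count: 4

4


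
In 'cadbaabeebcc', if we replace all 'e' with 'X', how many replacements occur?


re.sub('e', 'X', text) replaces every occurrence of 'e' with 'X'.
Text: 'cadbaabeebcc'
Scanning for 'e':
  pos 7: 'e' -> replacement #1
  pos 8: 'e' -> replacement #2
Total replacements: 2

2


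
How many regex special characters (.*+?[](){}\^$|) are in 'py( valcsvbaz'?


Regex special characters are: . * + ? [ ] ( ) { } \ ^ $ |
Scanning 'py( valcsvbaz':
  pos 2: '(' -> SPECIAL
Special chars found: ['(']
Total: 1

1


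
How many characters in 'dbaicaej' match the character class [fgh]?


Character class [fgh] matches any of: {f, g, h}
Scanning string 'dbaicaej' character by character:
  pos 0: 'd' -> no
  pos 1: 'b' -> no
  pos 2: 'a' -> no
  pos 3: 'i' -> no
  pos 4: 'c' -> no
  pos 5: 'a' -> no
  pos 6: 'e' -> no
  pos 7: 'j' -> no
Total matches: 0

0


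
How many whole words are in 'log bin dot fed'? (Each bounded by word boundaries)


Word boundaries (\b) mark the start/end of each word.
Text: 'log bin dot fed'
Splitting by whitespace:
  Word 1: 'log'
  Word 2: 'bin'
  Word 3: 'dot'
  Word 4: 'fed'
Total whole words: 4

4


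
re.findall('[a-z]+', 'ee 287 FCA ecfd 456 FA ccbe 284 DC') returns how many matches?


Pattern '[a-z]+' finds one or more lowercase letters.
Text: 'ee 287 FCA ecfd 456 FA ccbe 284 DC'
Scanning for matches:
  Match 1: 'ee'
  Match 2: 'ecfd'
  Match 3: 'ccbe'
Total matches: 3

3


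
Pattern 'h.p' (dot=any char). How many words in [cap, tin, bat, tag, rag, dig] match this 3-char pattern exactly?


Pattern 'h.p' means: starts with 'h', any single char, ends with 'p'.
Checking each word (must be exactly 3 chars):
  'cap' (len=3): no
  'tin' (len=3): no
  'bat' (len=3): no
  'tag' (len=3): no
  'rag' (len=3): no
  'dig' (len=3): no
Matching words: []
Total: 0

0


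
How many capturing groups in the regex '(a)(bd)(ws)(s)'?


To count capturing groups, count each '(' that starts a group.
Pattern: '(a)(bd)(ws)(s)'
Walking through the pattern:
  Position 0: '(' -> group #1
  Position 3: '(' -> group #2
  Position 7: '(' -> group #3
  Position 11: '(' -> group #4
Total capturing groups: 4

4


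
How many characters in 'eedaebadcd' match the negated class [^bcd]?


Negated class [^bcd] matches any char NOT in {b, c, d}
Scanning 'eedaebadcd':
  pos 0: 'e' -> MATCH
  pos 1: 'e' -> MATCH
  pos 2: 'd' -> no (excluded)
  pos 3: 'a' -> MATCH
  pos 4: 'e' -> MATCH
  pos 5: 'b' -> no (excluded)
  pos 6: 'a' -> MATCH
  pos 7: 'd' -> no (excluded)
  pos 8: 'c' -> no (excluded)
  pos 9: 'd' -> no (excluded)
Total matches: 5

5


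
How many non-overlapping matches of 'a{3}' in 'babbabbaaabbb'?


Pattern 'a{3}' matches exactly 3 consecutive a's (greedy, non-overlapping).
String: 'babbabbaaabbb'
Scanning for runs of a's:
  Run at pos 1: 'a' (length 1) -> 0 match(es)
  Run at pos 4: 'a' (length 1) -> 0 match(es)
  Run at pos 7: 'aaa' (length 3) -> 1 match(es)
Matches found: ['aaa']
Total: 1

1


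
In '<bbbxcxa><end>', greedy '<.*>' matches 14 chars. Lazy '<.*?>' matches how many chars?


Greedy '<.*>' tries to match as MUCH as possible.
Lazy '<.*?>' tries to match as LITTLE as possible.

String: '<bbbxcxa><end>'
Greedy '<.*>' starts at first '<' and extends to the LAST '>': '<bbbxcxa><end>' (14 chars)
Lazy '<.*?>' starts at first '<' and stops at the FIRST '>': '<bbbxcxa>' (9 chars)

9


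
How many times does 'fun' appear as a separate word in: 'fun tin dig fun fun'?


Scanning each word for exact match 'fun':
  Word 1: 'fun' -> MATCH
  Word 2: 'tin' -> no
  Word 3: 'dig' -> no
  Word 4: 'fun' -> MATCH
  Word 5: 'fun' -> MATCH
Total matches: 3

3


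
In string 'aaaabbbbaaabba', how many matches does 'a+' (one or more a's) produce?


Pattern 'a+' matches one or more consecutive a's.
String: 'aaaabbbbaaabba'
Scanning for runs of a:
  Match 1: 'aaaa' (length 4)
  Match 2: 'aaa' (length 3)
  Match 3: 'a' (length 1)
Total matches: 3

3


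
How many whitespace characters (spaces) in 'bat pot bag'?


\s matches whitespace characters (spaces, tabs, etc.).
Text: 'bat pot bag'
This text has 3 words separated by spaces.
Number of spaces = number of words - 1 = 3 - 1 = 2

2


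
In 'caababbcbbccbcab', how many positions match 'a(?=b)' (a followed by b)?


Lookahead 'a(?=b)' matches 'a' only when followed by 'b'.
String: 'caababbcbbccbcab'
Checking each position where char is 'a':
  pos 1: 'a' -> no (next='a')
  pos 2: 'a' -> MATCH (next='b')
  pos 4: 'a' -> MATCH (next='b')
  pos 14: 'a' -> MATCH (next='b')
Matching positions: [2, 4, 14]
Count: 3

3


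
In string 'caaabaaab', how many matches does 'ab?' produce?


Pattern 'ab?' matches 'a' optionally followed by 'b'.
String: 'caaabaaab'
Scanning left to right for 'a' then checking next char:
  Match 1: 'a' (a not followed by b)
  Match 2: 'a' (a not followed by b)
  Match 3: 'ab' (a followed by b)
  Match 4: 'a' (a not followed by b)
  Match 5: 'a' (a not followed by b)
  Match 6: 'ab' (a followed by b)
Total matches: 6

6


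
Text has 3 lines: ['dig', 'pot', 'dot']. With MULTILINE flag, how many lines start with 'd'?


With MULTILINE flag, ^ matches the start of each line.
Lines: ['dig', 'pot', 'dot']
Checking which lines start with 'd':
  Line 1: 'dig' -> MATCH
  Line 2: 'pot' -> no
  Line 3: 'dot' -> MATCH
Matching lines: ['dig', 'dot']
Count: 2

2


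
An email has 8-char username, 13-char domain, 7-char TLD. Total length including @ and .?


An email address has format: username@domain.tld
Username length: 8
'@' character: 1
Domain length: 13
'.' character: 1
TLD length: 7
Total = 8 + 1 + 13 + 1 + 7 = 30

30


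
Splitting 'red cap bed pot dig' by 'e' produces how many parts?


Splitting by 'e' breaks the string at each occurrence of the separator.
Text: 'red cap bed pot dig'
Parts after split:
  Part 1: 'r'
  Part 2: 'd cap b'
  Part 3: 'd pot dig'
Total parts: 3

3


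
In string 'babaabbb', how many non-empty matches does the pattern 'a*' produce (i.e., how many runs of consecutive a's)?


Pattern 'a*' matches zero or more a's. We want non-empty runs of consecutive a's.
String: 'babaabbb'
Walking through the string to find runs of a's:
  Run 1: positions 1-1 -> 'a'
  Run 2: positions 3-4 -> 'aa'
Non-empty runs found: ['a', 'aa']
Count: 2

2


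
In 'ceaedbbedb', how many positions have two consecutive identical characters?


Looking for consecutive identical characters in 'ceaedbbedb':
  pos 0-1: 'c' vs 'e' -> different
  pos 1-2: 'e' vs 'a' -> different
  pos 2-3: 'a' vs 'e' -> different
  pos 3-4: 'e' vs 'd' -> different
  pos 4-5: 'd' vs 'b' -> different
  pos 5-6: 'b' vs 'b' -> MATCH ('bb')
  pos 6-7: 'b' vs 'e' -> different
  pos 7-8: 'e' vs 'd' -> different
  pos 8-9: 'd' vs 'b' -> different
Consecutive identical pairs: ['bb']
Count: 1

1


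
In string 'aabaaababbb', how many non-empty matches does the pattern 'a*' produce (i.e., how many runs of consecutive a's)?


Pattern 'a*' matches zero or more a's. We want non-empty runs of consecutive a's.
String: 'aabaaababbb'
Walking through the string to find runs of a's:
  Run 1: positions 0-1 -> 'aa'
  Run 2: positions 3-5 -> 'aaa'
  Run 3: positions 7-7 -> 'a'
Non-empty runs found: ['aa', 'aaa', 'a']
Count: 3

3


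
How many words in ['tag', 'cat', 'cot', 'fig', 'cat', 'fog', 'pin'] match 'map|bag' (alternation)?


Alternation 'map|bag' matches either 'map' or 'bag'.
Checking each word:
  'tag' -> no
  'cat' -> no
  'cot' -> no
  'fig' -> no
  'cat' -> no
  'fog' -> no
  'pin' -> no
Matches: []
Count: 0

0


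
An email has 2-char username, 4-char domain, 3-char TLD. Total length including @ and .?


An email address has format: username@domain.tld
Username length: 2
'@' character: 1
Domain length: 4
'.' character: 1
TLD length: 3
Total = 2 + 1 + 4 + 1 + 3 = 11

11


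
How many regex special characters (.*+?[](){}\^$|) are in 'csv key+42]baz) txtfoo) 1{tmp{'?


Regex special characters are: . * + ? [ ] ( ) { } \ ^ $ |
Scanning 'csv key+42]baz) txtfoo) 1{tmp{':
  pos 7: '+' -> SPECIAL
  pos 10: ']' -> SPECIAL
  pos 14: ')' -> SPECIAL
  pos 22: ')' -> SPECIAL
  pos 25: '{' -> SPECIAL
  pos 29: '{' -> SPECIAL
Special chars found: ['+', ']', ')', ')', '{', '{']
Total: 6

6


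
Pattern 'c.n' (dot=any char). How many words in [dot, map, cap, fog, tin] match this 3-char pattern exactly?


Pattern 'c.n' means: starts with 'c', any single char, ends with 'n'.
Checking each word (must be exactly 3 chars):
  'dot' (len=3): no
  'map' (len=3): no
  'cap' (len=3): no
  'fog' (len=3): no
  'tin' (len=3): no
Matching words: []
Total: 0

0


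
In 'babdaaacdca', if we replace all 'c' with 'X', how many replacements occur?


re.sub('c', 'X', text) replaces every occurrence of 'c' with 'X'.
Text: 'babdaaacdca'
Scanning for 'c':
  pos 7: 'c' -> replacement #1
  pos 9: 'c' -> replacement #2
Total replacements: 2

2


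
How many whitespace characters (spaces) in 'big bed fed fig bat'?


\s matches whitespace characters (spaces, tabs, etc.).
Text: 'big bed fed fig bat'
This text has 5 words separated by spaces.
Number of spaces = number of words - 1 = 5 - 1 = 4

4


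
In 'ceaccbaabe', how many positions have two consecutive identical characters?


Looking for consecutive identical characters in 'ceaccbaabe':
  pos 0-1: 'c' vs 'e' -> different
  pos 1-2: 'e' vs 'a' -> different
  pos 2-3: 'a' vs 'c' -> different
  pos 3-4: 'c' vs 'c' -> MATCH ('cc')
  pos 4-5: 'c' vs 'b' -> different
  pos 5-6: 'b' vs 'a' -> different
  pos 6-7: 'a' vs 'a' -> MATCH ('aa')
  pos 7-8: 'a' vs 'b' -> different
  pos 8-9: 'b' vs 'e' -> different
Consecutive identical pairs: ['cc', 'aa']
Count: 2

2


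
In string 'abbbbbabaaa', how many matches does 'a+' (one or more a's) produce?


Pattern 'a+' matches one or more consecutive a's.
String: 'abbbbbabaaa'
Scanning for runs of a:
  Match 1: 'a' (length 1)
  Match 2: 'a' (length 1)
  Match 3: 'aaa' (length 3)
Total matches: 3

3


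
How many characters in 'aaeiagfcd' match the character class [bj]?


Character class [bj] matches any of: {b, j}
Scanning string 'aaeiagfcd' character by character:
  pos 0: 'a' -> no
  pos 1: 'a' -> no
  pos 2: 'e' -> no
  pos 3: 'i' -> no
  pos 4: 'a' -> no
  pos 5: 'g' -> no
  pos 6: 'f' -> no
  pos 7: 'c' -> no
  pos 8: 'd' -> no
Total matches: 0

0


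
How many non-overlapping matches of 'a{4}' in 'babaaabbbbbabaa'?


Pattern 'a{4}' matches exactly 4 consecutive a's (greedy, non-overlapping).
String: 'babaaabbbbbabaa'
Scanning for runs of a's:
  Run at pos 1: 'a' (length 1) -> 0 match(es)
  Run at pos 3: 'aaa' (length 3) -> 0 match(es)
  Run at pos 11: 'a' (length 1) -> 0 match(es)
  Run at pos 13: 'aa' (length 2) -> 0 match(es)
Matches found: []
Total: 0

0


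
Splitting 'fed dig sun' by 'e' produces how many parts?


Splitting by 'e' breaks the string at each occurrence of the separator.
Text: 'fed dig sun'
Parts after split:
  Part 1: 'f'
  Part 2: 'd dig sun'
Total parts: 2

2


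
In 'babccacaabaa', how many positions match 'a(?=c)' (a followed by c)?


Lookahead 'a(?=c)' matches 'a' only when followed by 'c'.
String: 'babccacaabaa'
Checking each position where char is 'a':
  pos 1: 'a' -> no (next='b')
  pos 5: 'a' -> MATCH (next='c')
  pos 7: 'a' -> no (next='a')
  pos 8: 'a' -> no (next='b')
  pos 10: 'a' -> no (next='a')
Matching positions: [5]
Count: 1

1


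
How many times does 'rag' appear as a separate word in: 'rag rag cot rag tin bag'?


Scanning each word for exact match 'rag':
  Word 1: 'rag' -> MATCH
  Word 2: 'rag' -> MATCH
  Word 3: 'cot' -> no
  Word 4: 'rag' -> MATCH
  Word 5: 'tin' -> no
  Word 6: 'bag' -> no
Total matches: 3

3


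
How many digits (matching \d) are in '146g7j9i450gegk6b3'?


\d matches any digit 0-9.
Scanning '146g7j9i450gegk6b3':
  pos 0: '1' -> DIGIT
  pos 1: '4' -> DIGIT
  pos 2: '6' -> DIGIT
  pos 4: '7' -> DIGIT
  pos 6: '9' -> DIGIT
  pos 8: '4' -> DIGIT
  pos 9: '5' -> DIGIT
  pos 10: '0' -> DIGIT
  pos 15: '6' -> DIGIT
  pos 17: '3' -> DIGIT
Digits found: ['1', '4', '6', '7', '9', '4', '5', '0', '6', '3']
Total: 10

10


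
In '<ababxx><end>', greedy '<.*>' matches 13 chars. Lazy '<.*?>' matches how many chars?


Greedy '<.*>' tries to match as MUCH as possible.
Lazy '<.*?>' tries to match as LITTLE as possible.

String: '<ababxx><end>'
Greedy '<.*>' starts at first '<' and extends to the LAST '>': '<ababxx><end>' (13 chars)
Lazy '<.*?>' starts at first '<' and stops at the FIRST '>': '<ababxx>' (8 chars)

8


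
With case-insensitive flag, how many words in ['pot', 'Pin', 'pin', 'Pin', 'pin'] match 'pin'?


Case-insensitive matching: compare each word's lowercase form to 'pin'.
  'pot' -> lower='pot' -> no
  'Pin' -> lower='pin' -> MATCH
  'pin' -> lower='pin' -> MATCH
  'Pin' -> lower='pin' -> MATCH
  'pin' -> lower='pin' -> MATCH
Matches: ['Pin', 'pin', 'Pin', 'pin']
Count: 4

4


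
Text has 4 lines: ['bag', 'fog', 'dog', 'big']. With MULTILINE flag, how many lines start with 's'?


With MULTILINE flag, ^ matches the start of each line.
Lines: ['bag', 'fog', 'dog', 'big']
Checking which lines start with 's':
  Line 1: 'bag' -> no
  Line 2: 'fog' -> no
  Line 3: 'dog' -> no
  Line 4: 'big' -> no
Matching lines: []
Count: 0

0


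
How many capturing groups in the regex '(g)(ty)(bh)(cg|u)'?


To count capturing groups, count each '(' that starts a group.
Pattern: '(g)(ty)(bh)(cg|u)'
Walking through the pattern:
  Position 0: '(' -> group #1
  Position 3: '(' -> group #2
  Position 7: '(' -> group #3
  Position 11: '(' -> group #4
Total capturing groups: 4

4


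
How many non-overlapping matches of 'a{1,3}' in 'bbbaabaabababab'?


Pattern 'a{1,3}' matches between 1 and 3 consecutive a's (greedy).
String: 'bbbaabaabababab'
Finding runs of a's and applying greedy matching:
  Run at pos 3: 'aa' (length 2)
  Run at pos 6: 'aa' (length 2)
  Run at pos 9: 'a' (length 1)
  Run at pos 11: 'a' (length 1)
  Run at pos 13: 'a' (length 1)
Matches: ['aa', 'aa', 'a', 'a', 'a']
Count: 5

5


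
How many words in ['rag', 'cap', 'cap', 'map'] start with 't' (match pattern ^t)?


Pattern ^t anchors to start of word. Check which words begin with 't':
  'rag' -> no
  'cap' -> no
  'cap' -> no
  'map' -> no
Matching words: []
Count: 0

0


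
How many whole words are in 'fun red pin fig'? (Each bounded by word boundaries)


Word boundaries (\b) mark the start/end of each word.
Text: 'fun red pin fig'
Splitting by whitespace:
  Word 1: 'fun'
  Word 2: 'red'
  Word 3: 'pin'
  Word 4: 'fig'
Total whole words: 4

4


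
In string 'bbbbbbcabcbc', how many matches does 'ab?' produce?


Pattern 'ab?' matches 'a' optionally followed by 'b'.
String: 'bbbbbbcabcbc'
Scanning left to right for 'a' then checking next char:
  Match 1: 'ab' (a followed by b)
Total matches: 1

1


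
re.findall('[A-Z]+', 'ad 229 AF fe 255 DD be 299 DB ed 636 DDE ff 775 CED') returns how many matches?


Pattern '[A-Z]+' finds one or more uppercase letters.
Text: 'ad 229 AF fe 255 DD be 299 DB ed 636 DDE ff 775 CED'
Scanning for matches:
  Match 1: 'AF'
  Match 2: 'DD'
  Match 3: 'DB'
  Match 4: 'DDE'
  Match 5: 'CED'
Total matches: 5

5


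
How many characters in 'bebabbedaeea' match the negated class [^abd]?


Negated class [^abd] matches any char NOT in {a, b, d}
Scanning 'bebabbedaeea':
  pos 0: 'b' -> no (excluded)
  pos 1: 'e' -> MATCH
  pos 2: 'b' -> no (excluded)
  pos 3: 'a' -> no (excluded)
  pos 4: 'b' -> no (excluded)
  pos 5: 'b' -> no (excluded)
  pos 6: 'e' -> MATCH
  pos 7: 'd' -> no (excluded)
  pos 8: 'a' -> no (excluded)
  pos 9: 'e' -> MATCH
  pos 10: 'e' -> MATCH
  pos 11: 'a' -> no (excluded)
Total matches: 4

4


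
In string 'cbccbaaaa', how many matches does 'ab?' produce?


Pattern 'ab?' matches 'a' optionally followed by 'b'.
String: 'cbccbaaaa'
Scanning left to right for 'a' then checking next char:
  Match 1: 'a' (a not followed by b)
  Match 2: 'a' (a not followed by b)
  Match 3: 'a' (a not followed by b)
  Match 4: 'a' (a not followed by b)
Total matches: 4

4


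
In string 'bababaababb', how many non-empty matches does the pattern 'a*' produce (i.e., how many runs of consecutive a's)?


Pattern 'a*' matches zero or more a's. We want non-empty runs of consecutive a's.
String: 'bababaababb'
Walking through the string to find runs of a's:
  Run 1: positions 1-1 -> 'a'
  Run 2: positions 3-3 -> 'a'
  Run 3: positions 5-6 -> 'aa'
  Run 4: positions 8-8 -> 'a'
Non-empty runs found: ['a', 'a', 'aa', 'a']
Count: 4

4


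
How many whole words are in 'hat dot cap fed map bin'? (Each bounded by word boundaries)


Word boundaries (\b) mark the start/end of each word.
Text: 'hat dot cap fed map bin'
Splitting by whitespace:
  Word 1: 'hat'
  Word 2: 'dot'
  Word 3: 'cap'
  Word 4: 'fed'
  Word 5: 'map'
  Word 6: 'bin'
Total whole words: 6

6


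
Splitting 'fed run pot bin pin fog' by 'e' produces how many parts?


Splitting by 'e' breaks the string at each occurrence of the separator.
Text: 'fed run pot bin pin fog'
Parts after split:
  Part 1: 'f'
  Part 2: 'd run pot bin pin fog'
Total parts: 2

2


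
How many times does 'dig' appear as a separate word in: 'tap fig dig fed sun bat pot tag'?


Scanning each word for exact match 'dig':
  Word 1: 'tap' -> no
  Word 2: 'fig' -> no
  Word 3: 'dig' -> MATCH
  Word 4: 'fed' -> no
  Word 5: 'sun' -> no
  Word 6: 'bat' -> no
  Word 7: 'pot' -> no
  Word 8: 'tag' -> no
Total matches: 1

1


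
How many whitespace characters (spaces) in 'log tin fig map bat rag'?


\s matches whitespace characters (spaces, tabs, etc.).
Text: 'log tin fig map bat rag'
This text has 6 words separated by spaces.
Number of spaces = number of words - 1 = 6 - 1 = 5

5


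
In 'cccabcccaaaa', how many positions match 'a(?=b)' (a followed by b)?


Lookahead 'a(?=b)' matches 'a' only when followed by 'b'.
String: 'cccabcccaaaa'
Checking each position where char is 'a':
  pos 3: 'a' -> MATCH (next='b')
  pos 8: 'a' -> no (next='a')
  pos 9: 'a' -> no (next='a')
  pos 10: 'a' -> no (next='a')
Matching positions: [3]
Count: 1

1


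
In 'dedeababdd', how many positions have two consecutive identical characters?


Looking for consecutive identical characters in 'dedeababdd':
  pos 0-1: 'd' vs 'e' -> different
  pos 1-2: 'e' vs 'd' -> different
  pos 2-3: 'd' vs 'e' -> different
  pos 3-4: 'e' vs 'a' -> different
  pos 4-5: 'a' vs 'b' -> different
  pos 5-6: 'b' vs 'a' -> different
  pos 6-7: 'a' vs 'b' -> different
  pos 7-8: 'b' vs 'd' -> different
  pos 8-9: 'd' vs 'd' -> MATCH ('dd')
Consecutive identical pairs: ['dd']
Count: 1

1


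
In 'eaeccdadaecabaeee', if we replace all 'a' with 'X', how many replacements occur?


re.sub('a', 'X', text) replaces every occurrence of 'a' with 'X'.
Text: 'eaeccdadaecabaeee'
Scanning for 'a':
  pos 1: 'a' -> replacement #1
  pos 6: 'a' -> replacement #2
  pos 8: 'a' -> replacement #3
  pos 11: 'a' -> replacement #4
  pos 13: 'a' -> replacement #5
Total replacements: 5

5


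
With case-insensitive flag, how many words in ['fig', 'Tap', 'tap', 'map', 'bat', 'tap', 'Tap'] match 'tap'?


Case-insensitive matching: compare each word's lowercase form to 'tap'.
  'fig' -> lower='fig' -> no
  'Tap' -> lower='tap' -> MATCH
  'tap' -> lower='tap' -> MATCH
  'map' -> lower='map' -> no
  'bat' -> lower='bat' -> no
  'tap' -> lower='tap' -> MATCH
  'Tap' -> lower='tap' -> MATCH
Matches: ['Tap', 'tap', 'tap', 'Tap']
Count: 4

4


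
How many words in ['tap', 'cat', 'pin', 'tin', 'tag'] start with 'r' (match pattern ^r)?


Pattern ^r anchors to start of word. Check which words begin with 'r':
  'tap' -> no
  'cat' -> no
  'pin' -> no
  'tin' -> no
  'tag' -> no
Matching words: []
Count: 0

0


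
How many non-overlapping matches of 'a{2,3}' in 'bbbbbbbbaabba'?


Pattern 'a{2,3}' matches between 2 and 3 consecutive a's (greedy).
String: 'bbbbbbbbaabba'
Finding runs of a's and applying greedy matching:
  Run at pos 8: 'aa' (length 2)
  Run at pos 12: 'a' (length 1)
Matches: ['aa']
Count: 1

1


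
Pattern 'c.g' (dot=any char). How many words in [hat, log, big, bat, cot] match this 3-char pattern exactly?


Pattern 'c.g' means: starts with 'c', any single char, ends with 'g'.
Checking each word (must be exactly 3 chars):
  'hat' (len=3): no
  'log' (len=3): no
  'big' (len=3): no
  'bat' (len=3): no
  'cot' (len=3): no
Matching words: []
Total: 0

0


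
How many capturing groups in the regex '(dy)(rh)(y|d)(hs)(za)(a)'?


To count capturing groups, count each '(' that starts a group.
Pattern: '(dy)(rh)(y|d)(hs)(za)(a)'
Walking through the pattern:
  Position 0: '(' -> group #1
  Position 4: '(' -> group #2
  Position 8: '(' -> group #3
  Position 13: '(' -> group #4
  Position 17: '(' -> group #5
  Position 21: '(' -> group #6
Total capturing groups: 6

6


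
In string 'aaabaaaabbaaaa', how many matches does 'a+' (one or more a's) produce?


Pattern 'a+' matches one or more consecutive a's.
String: 'aaabaaaabbaaaa'
Scanning for runs of a:
  Match 1: 'aaa' (length 3)
  Match 2: 'aaaa' (length 4)
  Match 3: 'aaaa' (length 4)
Total matches: 3

3


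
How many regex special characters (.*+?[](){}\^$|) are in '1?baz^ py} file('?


Regex special characters are: . * + ? [ ] ( ) { } \ ^ $ |
Scanning '1?baz^ py} file(':
  pos 1: '?' -> SPECIAL
  pos 5: '^' -> SPECIAL
  pos 9: '}' -> SPECIAL
  pos 15: '(' -> SPECIAL
Special chars found: ['?', '^', '}', '(']
Total: 4

4


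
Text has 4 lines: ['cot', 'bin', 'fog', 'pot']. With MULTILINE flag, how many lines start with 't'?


With MULTILINE flag, ^ matches the start of each line.
Lines: ['cot', 'bin', 'fog', 'pot']
Checking which lines start with 't':
  Line 1: 'cot' -> no
  Line 2: 'bin' -> no
  Line 3: 'fog' -> no
  Line 4: 'pot' -> no
Matching lines: []
Count: 0

0


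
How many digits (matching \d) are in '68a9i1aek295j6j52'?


\d matches any digit 0-9.
Scanning '68a9i1aek295j6j52':
  pos 0: '6' -> DIGIT
  pos 1: '8' -> DIGIT
  pos 3: '9' -> DIGIT
  pos 5: '1' -> DIGIT
  pos 9: '2' -> DIGIT
  pos 10: '9' -> DIGIT
  pos 11: '5' -> DIGIT
  pos 13: '6' -> DIGIT
  pos 15: '5' -> DIGIT
  pos 16: '2' -> DIGIT
Digits found: ['6', '8', '9', '1', '2', '9', '5', '6', '5', '2']
Total: 10

10


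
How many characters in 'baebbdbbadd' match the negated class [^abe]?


Negated class [^abe] matches any char NOT in {a, b, e}
Scanning 'baebbdbbadd':
  pos 0: 'b' -> no (excluded)
  pos 1: 'a' -> no (excluded)
  pos 2: 'e' -> no (excluded)
  pos 3: 'b' -> no (excluded)
  pos 4: 'b' -> no (excluded)
  pos 5: 'd' -> MATCH
  pos 6: 'b' -> no (excluded)
  pos 7: 'b' -> no (excluded)
  pos 8: 'a' -> no (excluded)
  pos 9: 'd' -> MATCH
  pos 10: 'd' -> MATCH
Total matches: 3

3


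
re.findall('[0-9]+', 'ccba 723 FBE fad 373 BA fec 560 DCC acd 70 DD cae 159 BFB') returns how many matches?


Pattern '[0-9]+' finds one or more digits.
Text: 'ccba 723 FBE fad 373 BA fec 560 DCC acd 70 DD cae 159 BFB'
Scanning for matches:
  Match 1: '723'
  Match 2: '373'
  Match 3: '560'
  Match 4: '70'
  Match 5: '159'
Total matches: 5

5


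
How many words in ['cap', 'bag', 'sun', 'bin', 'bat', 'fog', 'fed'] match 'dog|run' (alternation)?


Alternation 'dog|run' matches either 'dog' or 'run'.
Checking each word:
  'cap' -> no
  'bag' -> no
  'sun' -> no
  'bin' -> no
  'bat' -> no
  'fog' -> no
  'fed' -> no
Matches: []
Count: 0

0


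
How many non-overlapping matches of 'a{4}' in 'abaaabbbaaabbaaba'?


Pattern 'a{4}' matches exactly 4 consecutive a's (greedy, non-overlapping).
String: 'abaaabbbaaabbaaba'
Scanning for runs of a's:
  Run at pos 0: 'a' (length 1) -> 0 match(es)
  Run at pos 2: 'aaa' (length 3) -> 0 match(es)
  Run at pos 8: 'aaa' (length 3) -> 0 match(es)
  Run at pos 13: 'aa' (length 2) -> 0 match(es)
  Run at pos 16: 'a' (length 1) -> 0 match(es)
Matches found: []
Total: 0

0


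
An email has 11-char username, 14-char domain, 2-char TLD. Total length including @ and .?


An email address has format: username@domain.tld
Username length: 11
'@' character: 1
Domain length: 14
'.' character: 1
TLD length: 2
Total = 11 + 1 + 14 + 1 + 2 = 29

29


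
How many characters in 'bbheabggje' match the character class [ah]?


Character class [ah] matches any of: {a, h}
Scanning string 'bbheabggje' character by character:
  pos 0: 'b' -> no
  pos 1: 'b' -> no
  pos 2: 'h' -> MATCH
  pos 3: 'e' -> no
  pos 4: 'a' -> MATCH
  pos 5: 'b' -> no
  pos 6: 'g' -> no
  pos 7: 'g' -> no
  pos 8: 'j' -> no
  pos 9: 'e' -> no
Total matches: 2

2


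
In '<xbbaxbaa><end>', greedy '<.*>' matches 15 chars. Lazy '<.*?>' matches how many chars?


Greedy '<.*>' tries to match as MUCH as possible.
Lazy '<.*?>' tries to match as LITTLE as possible.

String: '<xbbaxbaa><end>'
Greedy '<.*>' starts at first '<' and extends to the LAST '>': '<xbbaxbaa><end>' (15 chars)
Lazy '<.*?>' starts at first '<' and stops at the FIRST '>': '<xbbaxbaa>' (10 chars)

10


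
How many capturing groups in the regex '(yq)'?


To count capturing groups, count each '(' that starts a group.
Pattern: '(yq)'
Walking through the pattern:
  Position 0: '(' -> group #1
Total capturing groups: 1

1


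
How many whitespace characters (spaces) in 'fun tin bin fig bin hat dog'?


\s matches whitespace characters (spaces, tabs, etc.).
Text: 'fun tin bin fig bin hat dog'
This text has 7 words separated by spaces.
Number of spaces = number of words - 1 = 7 - 1 = 6

6


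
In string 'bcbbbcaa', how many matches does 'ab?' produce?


Pattern 'ab?' matches 'a' optionally followed by 'b'.
String: 'bcbbbcaa'
Scanning left to right for 'a' then checking next char:
  Match 1: 'a' (a not followed by b)
  Match 2: 'a' (a not followed by b)
Total matches: 2

2


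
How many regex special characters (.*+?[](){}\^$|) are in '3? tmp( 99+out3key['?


Regex special characters are: . * + ? [ ] ( ) { } \ ^ $ |
Scanning '3? tmp( 99+out3key[':
  pos 1: '?' -> SPECIAL
  pos 6: '(' -> SPECIAL
  pos 10: '+' -> SPECIAL
  pos 18: '[' -> SPECIAL
Special chars found: ['?', '(', '+', '[']
Total: 4

4


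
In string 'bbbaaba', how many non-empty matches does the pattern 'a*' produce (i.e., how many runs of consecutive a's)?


Pattern 'a*' matches zero or more a's. We want non-empty runs of consecutive a's.
String: 'bbbaaba'
Walking through the string to find runs of a's:
  Run 1: positions 3-4 -> 'aa'
  Run 2: positions 6-6 -> 'a'
Non-empty runs found: ['aa', 'a']
Count: 2

2


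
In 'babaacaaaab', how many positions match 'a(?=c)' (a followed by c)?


Lookahead 'a(?=c)' matches 'a' only when followed by 'c'.
String: 'babaacaaaab'
Checking each position where char is 'a':
  pos 1: 'a' -> no (next='b')
  pos 3: 'a' -> no (next='a')
  pos 4: 'a' -> MATCH (next='c')
  pos 6: 'a' -> no (next='a')
  pos 7: 'a' -> no (next='a')
  pos 8: 'a' -> no (next='a')
  pos 9: 'a' -> no (next='b')
Matching positions: [4]
Count: 1

1


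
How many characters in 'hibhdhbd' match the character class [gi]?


Character class [gi] matches any of: {g, i}
Scanning string 'hibhdhbd' character by character:
  pos 0: 'h' -> no
  pos 1: 'i' -> MATCH
  pos 2: 'b' -> no
  pos 3: 'h' -> no
  pos 4: 'd' -> no
  pos 5: 'h' -> no
  pos 6: 'b' -> no
  pos 7: 'd' -> no
Total matches: 1

1


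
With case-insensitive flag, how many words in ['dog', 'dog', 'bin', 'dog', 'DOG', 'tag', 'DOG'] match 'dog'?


Case-insensitive matching: compare each word's lowercase form to 'dog'.
  'dog' -> lower='dog' -> MATCH
  'dog' -> lower='dog' -> MATCH
  'bin' -> lower='bin' -> no
  'dog' -> lower='dog' -> MATCH
  'DOG' -> lower='dog' -> MATCH
  'tag' -> lower='tag' -> no
  'DOG' -> lower='dog' -> MATCH
Matches: ['dog', 'dog', 'dog', 'DOG', 'DOG']
Count: 5

5


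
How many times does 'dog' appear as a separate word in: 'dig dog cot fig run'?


Scanning each word for exact match 'dog':
  Word 1: 'dig' -> no
  Word 2: 'dog' -> MATCH
  Word 3: 'cot' -> no
  Word 4: 'fig' -> no
  Word 5: 'run' -> no
Total matches: 1

1


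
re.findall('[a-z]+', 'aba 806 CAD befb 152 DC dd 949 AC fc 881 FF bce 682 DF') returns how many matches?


Pattern '[a-z]+' finds one or more lowercase letters.
Text: 'aba 806 CAD befb 152 DC dd 949 AC fc 881 FF bce 682 DF'
Scanning for matches:
  Match 1: 'aba'
  Match 2: 'befb'
  Match 3: 'dd'
  Match 4: 'fc'
  Match 5: 'bce'
Total matches: 5

5


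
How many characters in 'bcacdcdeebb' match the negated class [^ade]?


Negated class [^ade] matches any char NOT in {a, d, e}
Scanning 'bcacdcdeebb':
  pos 0: 'b' -> MATCH
  pos 1: 'c' -> MATCH
  pos 2: 'a' -> no (excluded)
  pos 3: 'c' -> MATCH
  pos 4: 'd' -> no (excluded)
  pos 5: 'c' -> MATCH
  pos 6: 'd' -> no (excluded)
  pos 7: 'e' -> no (excluded)
  pos 8: 'e' -> no (excluded)
  pos 9: 'b' -> MATCH
  pos 10: 'b' -> MATCH
Total matches: 6

6
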